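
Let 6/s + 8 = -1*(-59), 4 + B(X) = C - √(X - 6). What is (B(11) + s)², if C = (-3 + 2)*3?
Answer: 15134/289 + 234*√5/17 ≈ 83.146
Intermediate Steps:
C = -3 (C = -1*3 = -3)
B(X) = -7 - √(-6 + X) (B(X) = -4 + (-3 - √(X - 6)) = -4 + (-3 - √(-6 + X)) = -7 - √(-6 + X))
s = 2/17 (s = 6/(-8 - 1*(-59)) = 6/(-8 + 59) = 6/51 = 6*(1/51) = 2/17 ≈ 0.11765)
(B(11) + s)² = ((-7 - √(-6 + 11)) + 2/17)² = ((-7 - √5) + 2/17)² = (-117/17 - √5)²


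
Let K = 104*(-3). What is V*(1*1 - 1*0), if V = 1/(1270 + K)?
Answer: 1/958 ≈ 0.0010438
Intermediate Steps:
K = -312
V = 1/958 (V = 1/(1270 - 312) = 1/958 ≈ 0.0010438)
V*(1*1 - 1*0) = (1*1 - 1*0)/958 = (1 + 0)/958 = (1/958)*1 = 1/958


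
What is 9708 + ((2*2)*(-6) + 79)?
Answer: 9763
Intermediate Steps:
9708 + ((2*2)*(-6) + 79) = 9708 + (4*(-6) + 79) = 9708 + (-24 + 79) = 9708 + 55 = 9763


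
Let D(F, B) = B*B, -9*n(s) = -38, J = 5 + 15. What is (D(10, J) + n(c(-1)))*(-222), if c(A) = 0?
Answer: -269212/3 ≈ -89737.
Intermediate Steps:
J = 20
n(s) = 38/9 (n(s) = -1/9*(-38) = 38/9)
D(F, B) = B**2
(D(10, J) + n(c(-1)))*(-222) = (20**2 + 38/9)*(-222) = (400 + 38/9)*(-222) = (3638/9)*(-222) = -269212/3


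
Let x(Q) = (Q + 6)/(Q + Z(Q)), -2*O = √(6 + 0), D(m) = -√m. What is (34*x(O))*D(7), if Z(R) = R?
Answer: -17*√7 + 34*√42 ≈ 175.37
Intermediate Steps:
O = -√6/2 (O = -√(6 + 0)/2 = -√6/2 ≈ -1.2247)
x(Q) = (6 + Q)/(2*Q) (x(Q) = (Q + 6)/(Q + Q) = (6 + Q)/((2*Q)) = (6 + Q)*(1/(2*Q)) = (6 + Q)/(2*Q))
(34*x(O))*D(7) = (34*((6 - √6/2)/(2*((-√6/2)))))*(-√7) = (34*((-√6/3)*(6 - √6/2)/2))*(-√7) = (34*(-√6*(6 - √6/2)/6))*(-√7) = (-17*√6*(6 - √6/2)/3)*(-√7) = 17*√42*(6 - √6/2)/3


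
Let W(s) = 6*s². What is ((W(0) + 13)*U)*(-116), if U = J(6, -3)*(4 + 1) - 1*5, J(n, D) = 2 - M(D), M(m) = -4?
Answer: -37700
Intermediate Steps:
J(n, D) = 6 (J(n, D) = 2 - 1*(-4) = 2 + 4 = 6)
U = 25 (U = 6*(4 + 1) - 1*5 = 6*5 - 5 = 30 - 5 = 25)
((W(0) + 13)*U)*(-116) = ((6*0² + 13)*25)*(-116) = ((6*0 + 13)*25)*(-116) = ((0 + 13)*25)*(-116) = (13*25)*(-116) = 325*(-116) = -37700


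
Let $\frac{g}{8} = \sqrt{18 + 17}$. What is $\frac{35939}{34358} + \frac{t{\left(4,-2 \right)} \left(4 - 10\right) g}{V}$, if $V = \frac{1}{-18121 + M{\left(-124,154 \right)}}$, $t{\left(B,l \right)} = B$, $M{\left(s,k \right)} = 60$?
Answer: $\frac{35939}{34358} + 3467712 \sqrt{35} \approx 2.0515 \cdot 10^{7}$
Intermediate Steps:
$g = 8 \sqrt{35}$ ($g = 8 \sqrt{18 + 17} = 8 \sqrt{35} \approx 47.329$)
$V = - \frac{1}{18061}$ ($V = \frac{1}{-18121 + 60} = \frac{1}{-18061} = - \frac{1}{18061} \approx -5.5368 \cdot 10^{-5}$)
$\frac{35939}{34358} + \frac{t{\left(4,-2 \right)} \left(4 - 10\right) g}{V} = \frac{35939}{34358} + \frac{4 \left(4 - 10\right) 8 \sqrt{35}}{- \frac{1}{18061}} = 35939 \cdot \frac{1}{34358} + 4 \left(-6\right) 8 \sqrt{35} \left(-18061\right) = \frac{35939}{34358} + - 24 \cdot 8 \sqrt{35} \left(-18061\right) = \frac{35939}{34358} + - 192 \sqrt{35} \left(-18061\right) = \frac{35939}{34358} + 3467712 \sqrt{35}$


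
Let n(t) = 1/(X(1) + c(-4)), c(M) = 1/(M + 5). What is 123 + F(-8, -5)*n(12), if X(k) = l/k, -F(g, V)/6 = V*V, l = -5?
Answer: 321/2 ≈ 160.50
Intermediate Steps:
F(g, V) = -6*V**2 (F(g, V) = -6*V*V = -6*V**2)
X(k) = -5/k
c(M) = 1/(5 + M)
n(t) = -1/4 (n(t) = 1/(-5/1 + 1/(5 - 4)) = 1/(-5*1 + 1/1) = 1/(-5 + 1) = 1/(-4) = -1/4)
123 + F(-8, -5)*n(12) = 123 - 6*(-5)**2*(-1/4) = 123 - 6*25*(-1/4) = 123 - 150*(-1/4) = 123 + 75/2 = 321/2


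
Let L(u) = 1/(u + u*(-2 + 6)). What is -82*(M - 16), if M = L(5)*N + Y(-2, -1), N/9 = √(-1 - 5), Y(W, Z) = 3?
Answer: 1066 - 738*I*√6/25 ≈ 1066.0 - 72.309*I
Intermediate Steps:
N = 9*I*√6 (N = 9*√(-1 - 5) = 9*√(-6) = 9*(I*√6) = 9*I*√6 ≈ 22.045*I)
L(u) = 1/(5*u) (L(u) = 1/(u + u*4) = 1/(u + 4*u) = 1/(5*u))
M = 3 + 9*I*√6/25 (M = ((⅕)/5)*(9*I*√6) + 3 = ((⅕)*(⅕))*(9*I*√6) + 3 = (9*I*√6)/25 + 3 = 9*I*√6/25 + 3 = 3 + 9*I*√6/25 ≈ 3.0 + 0.88182*I)
-82*(M - 16) = -82*((3 + 9*I*√6/25) - 16) = -82*(-13 + 9*I*√6/25) = 1066 - 738*I*√6/25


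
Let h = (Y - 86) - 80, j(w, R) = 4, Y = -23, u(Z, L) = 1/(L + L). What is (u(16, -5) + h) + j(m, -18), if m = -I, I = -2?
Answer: -1851/10 ≈ -185.10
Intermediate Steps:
u(Z, L) = 1/(2*L)
m = 2 (m = -1*(-2) = 2)
h = -189 (h = (-23 - 86) - 80 = -109 - 80 = -189)
(u(16, -5) + h) + j(m, -18) = ((½)/(-5) - 189) + 4 = ((½)*(-⅕) - 189) + 4 = (-⅒ - 189) + 4 = -1891/10 + 4 = -1851/10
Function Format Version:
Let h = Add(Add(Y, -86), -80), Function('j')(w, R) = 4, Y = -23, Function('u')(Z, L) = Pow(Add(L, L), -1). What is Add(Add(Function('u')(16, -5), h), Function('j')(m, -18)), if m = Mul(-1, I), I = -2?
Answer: Rational(-1851, 10) ≈ -185.10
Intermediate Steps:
Function('u')(Z, L) = Mul(Rational(1, 2), Pow(L, -1)) (Function('u')(Z, L) = Pow(Mul(2, L), -1) = Mul(Rational(1, 2), Pow(L, -1)))
m = 2 (m = Mul(-1, -2) = 2)
h = -189 (h = Add(Add(-23, -86), -80) = Add(-109, -80) = -189)
Add(Add(Function('u')(16, -5), h), Function('j')(m, -18)) = Add(Add(Mul(Rational(1, 2), Pow(-5, -1)), -189), 4) = Add(Add(Mul(Rational(1, 2), Rational(-1, 5)), -189), 4) = Add(Add(Rational(-1, 10), -189), 4) = Add(Rational(-1891, 10), 4) = Rational(-1851, 10)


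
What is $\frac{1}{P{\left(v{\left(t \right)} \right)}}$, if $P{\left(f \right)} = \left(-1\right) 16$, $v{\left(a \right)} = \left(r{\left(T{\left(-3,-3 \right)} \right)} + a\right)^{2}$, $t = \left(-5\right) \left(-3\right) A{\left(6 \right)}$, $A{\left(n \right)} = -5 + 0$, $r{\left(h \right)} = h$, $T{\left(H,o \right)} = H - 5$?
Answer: $- \frac{1}{16} \approx -0.0625$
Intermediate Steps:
$T{\left(H,o \right)} = -5 + H$
$A{\left(n \right)} = -5$
$t = -75$ ($t = \left(-5\right) \left(-3\right) \left(-5\right) = 15 \left(-5\right) = -75$)
$v{\left(a \right)} = \left(-8 + a\right)^{2}$ ($v{\left(a \right)} = \left(\left(-5 - 3\right) + a\right)^{2} = \left(-8 + a\right)^{2}$)
$P{\left(f \right)} = -16$
$\frac{1}{P{\left(v{\left(t \right)} \right)}} = \frac{1}{-16} = - \frac{1}{16}$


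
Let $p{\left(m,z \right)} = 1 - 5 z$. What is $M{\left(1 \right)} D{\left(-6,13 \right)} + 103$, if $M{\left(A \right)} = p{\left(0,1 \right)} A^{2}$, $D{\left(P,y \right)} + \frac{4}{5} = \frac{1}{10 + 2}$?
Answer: $\frac{1588}{15} \approx 105.87$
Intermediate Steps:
$D{\left(P,y \right)} = - \frac{43}{60}$ ($D{\left(P,y \right)} = - \frac{4}{5} + \frac{1}{10 + 2} = - \frac{4}{5} + \frac{1}{12} = - \frac{43}{60}$)
$M{\left(A \right)} = - 4 A^{2}$ ($M{\left(A \right)} = \left(1 - 5\right) A^{2} = - 4 A^{2}$)
$M{\left(1 \right)} D{\left(-6,13 \right)} + 103 = - 4 \cdot 1^{2} \left(- \frac{43}{60}\right) + 103 = \left(-4\right) 1 \left(- \frac{43}{60}\right) + 103 = \left(-4\right) \left(- \frac{43}{60}\right) + 103 = \frac{43}{15} + 103 = \frac{1588}{15}$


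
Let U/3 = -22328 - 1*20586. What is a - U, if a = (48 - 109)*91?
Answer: 123191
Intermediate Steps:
a = -5551 (a = -61*91 = -5551)
U = -128742 (U = 3*(-22328 - 1*20586) = 3*(-22328 - 20586) = 3*(-42914) = -128742)
a - U = -5551 - 1*(-128742) = -5551 + 128742 = 123191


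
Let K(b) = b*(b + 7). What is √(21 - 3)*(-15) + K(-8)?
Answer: 8 - 45*√2 ≈ -55.640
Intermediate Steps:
K(b) = b*(7 + b)
√(21 - 3)*(-15) + K(-8) = √(21 - 3)*(-15) - 8*(7 - 8) = √18*(-15) - 8*(-1) = (3*√2)*(-15) + 8 = -45*√2 + 8 = 8 - 45*√2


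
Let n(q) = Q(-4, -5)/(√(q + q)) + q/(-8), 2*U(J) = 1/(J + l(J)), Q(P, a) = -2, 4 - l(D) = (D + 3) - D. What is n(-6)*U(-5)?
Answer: -3/32 - I*√3/24 ≈ -0.09375 - 0.072169*I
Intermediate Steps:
l(D) = 1 (l(D) = 4 - ((D + 3) - D) = 4 - ((3 + D) - D) = 4 - 1*3 = 4 - 3 = 1)
U(J) = 1/(2*(1 + J)) (U(J) = 1/(2*(J + 1)) = 1/(2*(1 + J)))
n(q) = -q/8 - √2/√q (n(q) = -2/√(q + q) + q/(-8) = -2*√2/(2*√q) + q*(-⅛) = -2*√2/(2*√q) - q/8 = -√2/√q - q/8 = -q/8 - √2/√q)
n(-6)*U(-5) = (-⅛*(-6) - √2/√(-6))*(1/(2*(1 - 5))) = (¾ - √2*(-I*√6/6))*((½)/(-4)) = (¾ + I*√3/3)*((½)*(-¼)) = (¾ + I*√3/3)*(-⅛) = -3/32 - I*√3/24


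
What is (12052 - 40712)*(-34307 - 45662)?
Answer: 2291911540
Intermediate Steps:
(12052 - 40712)*(-34307 - 45662) = -28660*(-79969) = 2291911540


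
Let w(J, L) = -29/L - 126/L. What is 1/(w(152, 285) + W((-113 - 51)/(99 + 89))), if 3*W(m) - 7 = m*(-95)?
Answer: 2679/78799 ≈ 0.033998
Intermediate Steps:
w(J, L) = -155/L
W(m) = 7/3 - 95*m/3 (W(m) = 7/3 + (m*(-95))/3 = 7/3 + (-95*m)/3 = 7/3 - 95*m/3)
1/(w(152, 285) + W((-113 - 51)/(99 + 89))) = 1/(-155/285 + (7/3 - 95*(-113 - 51)/(3*(99 + 89)))) = 1/(-155*1/285 + (7/3 - (-15580)/(3*188))) = 1/(-31/57 + (7/3 - (-15580)/(3*188))) = 1/(-31/57 + (7/3 - 95/3*(-41/47))) = 1/(-31/57 + (7/3 + 3895/141)) = 1/(-31/57 + 1408/47) = 1/(78799/2679) = 2679/78799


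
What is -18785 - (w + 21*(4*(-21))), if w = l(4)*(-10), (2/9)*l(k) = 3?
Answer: -16886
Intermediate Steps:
l(k) = 27/2 (l(k) = (9/2)*3 = 27/2)
w = -135 (w = (27/2)*(-10) = -135)
-18785 - (w + 21*(4*(-21))) = -18785 - (-135 + 21*(4*(-21))) = -18785 - (-135 + 21*(-84)) = -18785 - (-135 - 1764) = -18785 - 1*(-1899) = -18785 + 1899 = -16886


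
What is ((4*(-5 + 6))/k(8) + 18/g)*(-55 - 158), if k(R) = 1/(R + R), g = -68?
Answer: -461571/34 ≈ -13576.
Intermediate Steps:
k(R) = 1/(2*R)
((4*(-5 + 6))/k(8) + 18/g)*(-55 - 158) = ((4*(-5 + 6))/(((½)/8)) + 18/(-68))*(-55 - 158) = ((4*1)/(((½)*(⅛))) + 18*(-1/68))*(-213) = (4/(1/16) - 9/34)*(-213) = (4*16 - 9/34)*(-213) = (64 - 9/34)*(-213) = (2167/34)*(-213) = -461571/34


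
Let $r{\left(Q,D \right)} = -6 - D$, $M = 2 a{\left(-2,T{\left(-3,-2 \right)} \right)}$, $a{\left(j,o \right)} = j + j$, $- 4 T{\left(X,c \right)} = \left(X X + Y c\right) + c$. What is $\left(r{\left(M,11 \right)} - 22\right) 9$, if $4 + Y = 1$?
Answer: $-351$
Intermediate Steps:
$Y = -3$ ($Y = -4 + 1 = -3$)
$T{\left(X,c \right)} = \frac{c}{2} - \frac{X^{2}}{4}$ ($T{\left(X,c \right)} = - \frac{\left(X X - 3 c\right) + c}{4} = - \frac{\left(X^{2} - 3 c\right) + c}{4} = - \frac{X^{2} - 2 c}{4} = \frac{c}{2} - \frac{X^{2}}{4}$)
$a{\left(j,o \right)} = 2 j$
$M = -8$ ($M = 2 \cdot 2 \left(-2\right) = 2 \left(-4\right) = -8$)
$\left(r{\left(M,11 \right)} - 22\right) 9 = \left(\left(-6 - 11\right) - 22\right) 9 = \left(-17 - 22\right) 9 = \left(-39\right) 9 = -351$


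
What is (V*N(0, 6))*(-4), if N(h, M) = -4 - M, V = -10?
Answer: -400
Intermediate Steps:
(V*N(0, 6))*(-4) = -10*(-4 - 1*6)*(-4) = -10*(-4 - 6)*(-4) = -10*(-10)*(-4) = 100*(-4) = -400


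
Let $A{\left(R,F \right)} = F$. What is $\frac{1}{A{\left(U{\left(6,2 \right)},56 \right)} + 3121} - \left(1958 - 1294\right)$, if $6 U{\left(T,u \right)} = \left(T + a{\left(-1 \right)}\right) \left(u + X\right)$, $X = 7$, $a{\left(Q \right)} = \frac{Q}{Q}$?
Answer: $- \frac{2109527}{3177} \approx -664.0$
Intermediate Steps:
$a{\left(Q \right)} = 1$
$U{\left(T,u \right)} = \frac{\left(1 + T\right) \left(7 + u\right)}{6}$ ($U{\left(T,u \right)} = \frac{\left(T + 1\right) \left(u + 7\right)}{6} = \frac{\left(1 + T\right) \left(7 + u\right)}{6}$)
$\frac{1}{A{\left(U{\left(6,2 \right)},56 \right)} + 3121} - \left(1958 - 1294\right) = \frac{1}{56 + 3121} - \left(1958 - 1294\right) = \frac{1}{3177} - 664 = - \frac{2109527}{3177}$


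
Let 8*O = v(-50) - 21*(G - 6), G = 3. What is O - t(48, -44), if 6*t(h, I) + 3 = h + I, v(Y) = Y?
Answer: 35/24 ≈ 1.4583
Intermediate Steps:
O = 13/8 (O = (-50 - 21*(3 - 6))/8 = (-50 - 21*(-3))/8 = (-50 - 1*(-63))/8 = (-50 + 63)/8 = (1/8)*13 = 13/8 ≈ 1.6250)
t(h, I) = -1/2 + I/6 + h/6 (t(h, I) = -1/2 + (h + I)/6 = -1/2 + (I + h)/6 = -1/2 + (I/6 + h/6) = -1/2 + I/6 + h/6)
O - t(48, -44) = 13/8 - (-1/2 + (1/6)*(-44) + (1/6)*48) = 13/8 - (-1/2 - 22/3 + 8) = 13/8 - 1*1/6 = 13/8 - 1/6 = 35/24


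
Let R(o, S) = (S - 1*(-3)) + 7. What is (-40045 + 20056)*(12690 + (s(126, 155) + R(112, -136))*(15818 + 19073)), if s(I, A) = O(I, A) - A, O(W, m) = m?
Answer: 87623300664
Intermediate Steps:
R(o, S) = 10 + S (R(o, S) = (S + 3) + 7 = (3 + S) + 7 = 10 + S)
s(I, A) = 0 (s(I, A) = A - A = 0)
(-40045 + 20056)*(12690 + (s(126, 155) + R(112, -136))*(15818 + 19073)) = (-40045 + 20056)*(12690 + (0 + (10 - 136))*(15818 + 19073)) = -19989*(12690 + (0 - 126)*34891) = -19989*(12690 - 126*34891) = -19989*(12690 - 4396266) = -19989*(-4383576) = 87623300664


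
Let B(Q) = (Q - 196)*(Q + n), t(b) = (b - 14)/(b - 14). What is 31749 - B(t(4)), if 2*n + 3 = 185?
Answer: 49689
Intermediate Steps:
n = 91 (n = -3/2 + (1/2)*185 = -3/2 + 185/2 = 91)
t(b) = 1 (t(b) = (-14 + b)/(-14 + b) = 1)
B(Q) = (-196 + Q)*(91 + Q) (B(Q) = (Q - 196)*(Q + 91) = (-196 + Q)*(91 + Q))
31749 - B(t(4)) = 31749 - (-17836 + 1**2 - 105*1) = 31749 - (-17836 + 1 - 105) = 31749 - 1*(-17940) = 31749 + 17940 = 49689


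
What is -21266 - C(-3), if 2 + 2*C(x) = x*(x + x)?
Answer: -21274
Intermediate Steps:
C(x) = -1 + x**2 (C(x) = -1 + (x*(x + x))/2 = -1 + (x*(2*x))/2 = -1 + (2*x**2)/2 = -1 + x**2)
-21266 - C(-3) = -21266 - (-1 + (-3)**2) = -21266 - (-1 + 9) = -21266 - 1*8 = -21266 - 8 = -21274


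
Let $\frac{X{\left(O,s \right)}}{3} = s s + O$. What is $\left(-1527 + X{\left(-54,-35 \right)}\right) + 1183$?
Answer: $3169$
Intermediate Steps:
$X{\left(O,s \right)} = 3 O + 3 s^{2}$ ($X{\left(O,s \right)} = 3 \left(s s + O\right) = 3 \left(s^{2} + O\right) = 3 \left(O + s^{2}\right) = 3 O + 3 s^{2}$)
$\left(-1527 + X{\left(-54,-35 \right)}\right) + 1183 = \left(-1527 + \left(3 \left(-54\right) + 3 \left(-35\right)^{2}\right)\right) + 1183 = \left(-1527 + \left(-162 + 3 \cdot 1225\right)\right) + 1183 = \left(-1527 + \left(-162 + 3675\right)\right) + 1183 = \left(-1527 + 3513\right) + 1183 = 1986 + 1183 = 3169$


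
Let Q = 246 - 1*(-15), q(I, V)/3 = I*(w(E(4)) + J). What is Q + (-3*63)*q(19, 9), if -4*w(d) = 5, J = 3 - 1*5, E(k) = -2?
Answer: 141093/4 ≈ 35273.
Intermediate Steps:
J = -2 (J = 3 - 5 = -2)
w(d) = -5/4 (w(d) = -¼*5 = -5/4)
q(I, V) = -39*I/4 (q(I, V) = 3*(I*(-5/4 - 2)) = 3*(I*(-13/4)) = 3*(-13*I/4) = -39*I/4)
Q = 261 (Q = 246 + 15 = 261)
Q + (-3*63)*q(19, 9) = 261 + (-3*63)*(-39/4*19) = 261 - 189*(-741/4) = 261 + 140049/4 = 141093/4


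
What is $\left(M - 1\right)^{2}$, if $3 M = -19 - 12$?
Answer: $\frac{1156}{9} \approx 128.44$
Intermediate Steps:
$M = - \frac{31}{3}$ ($M = \frac{-19 - 12}{3} = \frac{1}{3} \left(-31\right) = - \frac{31}{3} \approx -10.333$)
$\left(M - 1\right)^{2} = \left(- \frac{31}{3} - 1\right)^{2} = \left(- \frac{34}{3}\right)^{2} = \frac{1156}{9}$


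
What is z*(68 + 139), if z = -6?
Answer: -1242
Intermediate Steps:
z*(68 + 139) = -6*(68 + 139) = -6*207 = -1242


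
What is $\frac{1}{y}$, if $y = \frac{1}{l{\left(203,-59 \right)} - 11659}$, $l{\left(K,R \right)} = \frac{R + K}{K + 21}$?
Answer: $- \frac{163217}{14} \approx -11658.0$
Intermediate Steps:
$l{\left(K,R \right)} = \frac{K + R}{21 + K}$
$y = - \frac{14}{163217}$ ($y = \frac{1}{\frac{203 - 59}{21 + 203} - 11659} = \frac{1}{\frac{1}{224} \cdot 144 - 11659} = \frac{1}{\frac{9}{14} - 11659} = \frac{1}{- \frac{163217}{14}} = - \frac{14}{163217} \approx -8.5775 \cdot 10^{-5}$)
$\frac{1}{y} = \frac{1}{- \frac{14}{163217}} = - \frac{163217}{14}$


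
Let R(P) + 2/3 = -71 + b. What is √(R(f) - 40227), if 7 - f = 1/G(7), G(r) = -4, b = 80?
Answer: 4*I*√22623/3 ≈ 200.55*I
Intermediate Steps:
f = 29/4 (f = 7 - 1/(-4) = 7 - 1*(-¼) = 7 + ¼ = 29/4 ≈ 7.2500)
R(P) = 25/3 (R(P) = -⅔ + (-71 + 80) = -⅔ + 9 = 25/3)
√(R(f) - 40227) = √(25/3 - 40227) = √(-120656/3) = 4*I*√22623/3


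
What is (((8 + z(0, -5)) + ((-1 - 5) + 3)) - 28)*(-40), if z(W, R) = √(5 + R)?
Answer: 920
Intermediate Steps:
(((8 + z(0, -5)) + ((-1 - 5) + 3)) - 28)*(-40) = (((8 + √(5 - 5)) + ((-1 - 5) + 3)) - 28)*(-40) = (((8 + √0) + (-6 + 3)) - 28)*(-40) = (((8 + 0) - 3) - 28)*(-40) = ((8 - 3) - 28)*(-40) = (5 - 28)*(-40) = -23*(-40) = 920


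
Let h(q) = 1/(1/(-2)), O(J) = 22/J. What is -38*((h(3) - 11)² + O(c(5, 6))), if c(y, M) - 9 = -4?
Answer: -32946/5 ≈ -6589.2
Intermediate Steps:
c(y, M) = 5 (c(y, M) = 9 - 4 = 5)
h(q) = -2 (h(q) = 1/(1*(-½)) = 1/(-½) = -2)
-38*((h(3) - 11)² + O(c(5, 6))) = -38*((-2 - 11)² + 22/5) = -38*((-13)² + 22*(⅕)) = -38*(169 + 22/5) = -38*867/5 = -32946/5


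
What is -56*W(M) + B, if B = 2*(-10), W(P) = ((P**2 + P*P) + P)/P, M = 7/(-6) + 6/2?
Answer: -844/3 ≈ -281.33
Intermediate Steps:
M = 11/6 (M = 7*(-1/6) + 6*(1/2) = -7/6 + 3 = 11/6 ≈ 1.8333)
W(P) = (P + 2*P**2)/P (W(P) = ((P**2 + P**2) + P)/P = (2*P**2 + P)/P = (P + 2*P**2)/P)
B = -20
-56*W(M) + B = -56*(1 + 2*(11/6)) - 20 = -56*(1 + 11/3) - 20 = -56*14/3 - 20 = -784/3 - 20 = -844/3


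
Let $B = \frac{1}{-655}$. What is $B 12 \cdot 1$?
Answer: $- \frac{12}{655} \approx -0.018321$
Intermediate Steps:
$B = - \frac{1}{655} \approx -0.0015267$
$B 12 \cdot 1 = - \frac{12 \cdot 1}{655} = \left(- \frac{1}{655}\right) 12 = - \frac{12}{655}$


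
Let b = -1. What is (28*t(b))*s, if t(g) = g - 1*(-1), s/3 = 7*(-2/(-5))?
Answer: 0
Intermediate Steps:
s = 42/5 (s = 3*(7*(-2/(-5))) = 3*(7*(-2*(-1/5))) = 3*(7*(2/5)) = 3*(14/5) = 42/5 ≈ 8.4000)
t(g) = 1 + g (t(g) = g + 1 = 1 + g)
(28*t(b))*s = (28*(1 - 1))*(42/5) = (28*0)*(42/5) = 0*(42/5) = 0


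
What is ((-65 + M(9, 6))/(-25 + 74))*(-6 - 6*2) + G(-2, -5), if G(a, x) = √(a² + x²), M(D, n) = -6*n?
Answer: 1818/49 + √29 ≈ 42.487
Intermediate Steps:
((-65 + M(9, 6))/(-25 + 74))*(-6 - 6*2) + G(-2, -5) = ((-65 - 6*6)/(-25 + 74))*(-6 - 6*2) + √((-2)² + (-5)²) = ((-65 - 36)/49)*(-6 - 12) + √(4 + 25) = -101*1/49*(-18) + √29 = -101/49*(-18) + √29 = 1818/49 + √29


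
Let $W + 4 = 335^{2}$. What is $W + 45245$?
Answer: $157466$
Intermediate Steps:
$W = 112221$ ($W = -4 + 335^{2} = -4 + 112225 = 112221$)
$W + 45245 = 112221 + 45245 = 157466$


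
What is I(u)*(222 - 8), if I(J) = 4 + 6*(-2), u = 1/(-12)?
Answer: -1712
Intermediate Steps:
u = -1/12 ≈ -0.083333
I(J) = -8 (I(J) = 4 - 12 = -8)
I(u)*(222 - 8) = -8*(222 - 8) = -8*214 = -1712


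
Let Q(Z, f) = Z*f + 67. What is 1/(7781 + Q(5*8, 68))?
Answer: 1/10568 ≈ 9.4625e-5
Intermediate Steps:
Q(Z, f) = 67 + Z*f
1/(7781 + Q(5*8, 68)) = 1/(7781 + (67 + (5*8)*68)) = 1/(7781 + (67 + 40*68)) = 1/(7781 + (67 + 2720)) = 1/(7781 + 2787) = 1/10568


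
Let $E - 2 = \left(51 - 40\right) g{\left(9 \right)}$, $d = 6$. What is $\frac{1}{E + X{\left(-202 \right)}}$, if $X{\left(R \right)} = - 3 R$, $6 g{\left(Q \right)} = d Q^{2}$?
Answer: $\frac{1}{1499} \approx 0.00066711$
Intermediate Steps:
$g{\left(Q \right)} = Q^{2}$ ($g{\left(Q \right)} = \frac{6 Q^{2}}{6} = Q^{2}$)
$E = 893$ ($E = 2 + \left(51 - 40\right) 9^{2} = 2 + 11 \cdot 81 = 2 + 891 = 893$)
$\frac{1}{E + X{\left(-202 \right)}} = \frac{1}{893 - -606} = \frac{1}{893 + 606} = \frac{1}{1499}$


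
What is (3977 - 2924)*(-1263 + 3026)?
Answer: 1856439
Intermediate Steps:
(3977 - 2924)*(-1263 + 3026) = 1053*1763 = 1856439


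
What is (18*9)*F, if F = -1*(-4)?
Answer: 648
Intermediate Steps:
F = 4
(18*9)*F = (18*9)*4 = 162*4 = 648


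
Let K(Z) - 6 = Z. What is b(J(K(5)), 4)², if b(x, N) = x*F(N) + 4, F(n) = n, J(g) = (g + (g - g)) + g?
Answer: 8464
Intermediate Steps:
K(Z) = 6 + Z
J(g) = 2*g (J(g) = (g + 0) + g = g + g = 2*g)
b(x, N) = 4 + N*x (b(x, N) = x*N + 4 = N*x + 4 = 4 + N*x)
b(J(K(5)), 4)² = (4 + 4*(2*(6 + 5)))² = (4 + 4*(2*11))² = (4 + 4*22)² = (4 + 88)² = 92² = 8464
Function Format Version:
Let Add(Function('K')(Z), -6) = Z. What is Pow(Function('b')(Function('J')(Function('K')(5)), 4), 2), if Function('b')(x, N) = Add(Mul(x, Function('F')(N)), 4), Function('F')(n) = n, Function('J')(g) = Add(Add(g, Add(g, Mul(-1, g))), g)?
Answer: 8464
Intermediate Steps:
Function('K')(Z) = Add(6, Z)
Function('J')(g) = Mul(2, g) (Function('J')(g) = Add(Add(g, 0), g) = Add(g, g) = Mul(2, g))
Function('b')(x, N) = Add(4, Mul(N, x)) (Function('b')(x, N) = Add(Mul(x, N), 4) = Add(Mul(N, x), 4) = Add(4, Mul(N, x)))
Pow(Function('b')(Function('J')(Function('K')(5)), 4), 2) = Pow(Add(4, Mul(4, Mul(2, Add(6, 5)))), 2) = Pow(Add(4, Mul(4, Mul(2, 11))), 2) = Pow(Add(4, Mul(4, 22)), 2) = Pow(Add(4, 88), 2) = Pow(92, 2) = 8464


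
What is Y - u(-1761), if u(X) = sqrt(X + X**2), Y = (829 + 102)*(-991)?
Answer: -922621 - 4*sqrt(193710) ≈ -9.2438e+5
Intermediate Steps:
Y = -922621 (Y = 931*(-991) = -922621)
Y - u(-1761) = -922621 - sqrt(-1761*(1 - 1761)) = -922621 - sqrt(-1761*(-1760)) = -922621 - sqrt(3099360) = -922621 - 4*sqrt(193710)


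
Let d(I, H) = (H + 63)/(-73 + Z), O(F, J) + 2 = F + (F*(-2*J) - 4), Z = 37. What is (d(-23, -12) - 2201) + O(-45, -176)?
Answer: -217121/12 ≈ -18093.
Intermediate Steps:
O(F, J) = -6 + F - 2*F*J (O(F, J) = -2 + (F + (F*(-2*J) - 4)) = -2 + (F + (-2*F*J - 4)) = -2 + (F + (-4 - 2*F*J)) = -2 + (-4 + F - 2*F*J) = -6 + F - 2*F*J)
d(I, H) = -7/4 - H/36 (d(I, H) = (H + 63)/(-73 + 37) = (63 + H)/(-36) = (63 + H)*(-1/36) = -7/4 - H/36)
(d(-23, -12) - 2201) + O(-45, -176) = ((-7/4 - 1/36*(-12)) - 2201) + (-6 - 45 - 2*(-45)*(-176)) = ((-7/4 + ⅓) - 2201) + (-6 - 45 - 15840) = (-17/12 - 2201) - 15891 = -26429/12 - 15891 = -217121/12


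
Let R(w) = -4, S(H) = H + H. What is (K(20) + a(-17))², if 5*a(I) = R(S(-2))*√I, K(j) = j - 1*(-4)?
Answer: 14128/25 - 192*I*√17/5 ≈ 565.12 - 158.33*I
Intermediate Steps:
S(H) = 2*H
K(j) = 4 + j (K(j) = j + 4 = 4 + j)
a(I) = -4*√I/5 (a(I) = (-4*√I)/5 = -4*√I/5)
(K(20) + a(-17))² = ((4 + 20) - 4*I*√17/5)² = (24 - 4*I*√17/5)²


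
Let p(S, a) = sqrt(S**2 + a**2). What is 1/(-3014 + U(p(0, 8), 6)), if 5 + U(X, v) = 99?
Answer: -1/2920 ≈ -0.00034247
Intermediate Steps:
U(X, v) = 94 (U(X, v) = -5 + 99 = 94)
1/(-3014 + U(p(0, 8), 6)) = 1/(-3014 + 94) = 1/(-2920) = -1/2920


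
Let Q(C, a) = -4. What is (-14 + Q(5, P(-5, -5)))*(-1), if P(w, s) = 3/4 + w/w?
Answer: 18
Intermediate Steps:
P(w, s) = 7/4 (P(w, s) = 3*(1/4) + 1 = 3/4 + 1 = 7/4)
(-14 + Q(5, P(-5, -5)))*(-1) = (-14 - 4)*(-1) = -18*(-1) = 18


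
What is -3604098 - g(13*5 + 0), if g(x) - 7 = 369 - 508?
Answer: -3603966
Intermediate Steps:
g(x) = -132 (g(x) = 7 + (369 - 508) = 7 - 139 = -132)
-3604098 - g(13*5 + 0) = -3604098 - 1*(-132) = -3604098 + 132 = -3603966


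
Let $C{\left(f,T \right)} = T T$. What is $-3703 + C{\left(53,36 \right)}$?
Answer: $-2407$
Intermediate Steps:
$C{\left(f,T \right)} = T^{2}$
$-3703 + C{\left(53,36 \right)} = -3703 + 36^{2} = -3703 + 1296 = -2407$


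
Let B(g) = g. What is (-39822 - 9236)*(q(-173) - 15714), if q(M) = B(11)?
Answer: 770357774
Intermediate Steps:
q(M) = 11
(-39822 - 9236)*(q(-173) - 15714) = (-39822 - 9236)*(11 - 15714) = -49058*(-15703) = 770357774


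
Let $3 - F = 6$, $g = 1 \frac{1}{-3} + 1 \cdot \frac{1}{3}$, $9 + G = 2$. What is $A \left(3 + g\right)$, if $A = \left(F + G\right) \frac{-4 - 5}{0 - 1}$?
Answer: $-270$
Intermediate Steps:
$G = -7$ ($G = -9 + 2 = -7$)
$g = 0$ ($g = 1 \left(- \frac{1}{3}\right) + 1 \cdot \frac{1}{3} = - \frac{1}{3} + \frac{1}{3} = 0$)
$F = -3$ ($F = 3 - 6 = -3$)
$A = -90$ ($A = \left(-3 - 7\right) \frac{-4 - 5}{0 - 1} = - 10 \left(- \frac{9}{-1}\right) = - 10 \left(\left(-9\right) \left(-1\right)\right) = \left(-10\right) 9 = -90$)
$A \left(3 + g\right) = - 90 \left(3 + 0\right) = \left(-90\right) 3 = -270$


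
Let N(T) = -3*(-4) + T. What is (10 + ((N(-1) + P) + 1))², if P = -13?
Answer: 81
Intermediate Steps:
N(T) = 12 + T
(10 + ((N(-1) + P) + 1))² = (10 + (((12 - 1) - 13) + 1))² = (10 + ((11 - 13) + 1))² = (10 + (-2 + 1))² = (10 - 1)² = 9² = 81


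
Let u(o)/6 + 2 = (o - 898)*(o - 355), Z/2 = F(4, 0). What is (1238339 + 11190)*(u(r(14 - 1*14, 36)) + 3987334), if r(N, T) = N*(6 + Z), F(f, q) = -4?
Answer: 7372298570798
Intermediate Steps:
Z = -8 (Z = 2*(-4) = -8)
r(N, T) = -2*N (r(N, T) = N*(6 - 8) = N*(-2) = -2*N)
u(o) = -12 + 6*(-898 + o)*(-355 + o) (u(o) = -12 + 6*((o - 898)*(o - 355)) = -12 + 6*((-898 + o)*(-355 + o)) = -12 + 6*(-898 + o)*(-355 + o))
(1238339 + 11190)*(u(r(14 - 1*14, 36)) + 3987334) = (1238339 + 11190)*((1912728 - (-15036)*(14 - 1*14) + 6*(-2*(14 - 1*14))**2) + 3987334) = 1249529*((1912728 - (-15036)*(14 - 14) + 6*(-2*(14 - 14))**2) + 3987334) = 1249529*((1912728 - (-15036)*0 + 6*(-2*0)**2) + 3987334) = 1249529*((1912728 - 7518*0 + 6*0**2) + 3987334) = 1249529*((1912728 + 0 + 6*0) + 3987334) = 1249529*((1912728 + 0 + 0) + 3987334) = 1249529*(1912728 + 3987334) = 1249529*5900062 = 7372298570798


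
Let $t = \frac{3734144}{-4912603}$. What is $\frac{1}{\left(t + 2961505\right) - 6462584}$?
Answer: $- \frac{4912603}{17199414932781} \approx -2.8563 \cdot 10^{-7}$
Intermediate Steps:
$t = - \frac{3734144}{4912603}$ ($t = 3734144 \left(- \frac{1}{4912603}\right) = - \frac{3734144}{4912603} \approx -0.76011$)
$\frac{1}{\left(t + 2961505\right) - 6462584} = \frac{1}{\left(- \frac{3734144}{4912603} + 2961505\right) - 6462584} = \frac{1}{\frac{14548694613371}{4912603} - 6462584} = \frac{1}{- \frac{17199414932781}{4912603}} = - \frac{4912603}{17199414932781}$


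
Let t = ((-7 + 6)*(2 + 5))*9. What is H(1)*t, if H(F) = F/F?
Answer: -63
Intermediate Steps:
H(F) = 1
t = -63 (t = -1*7*9 = -7*9 = -63)
H(1)*t = 1*(-63) = -63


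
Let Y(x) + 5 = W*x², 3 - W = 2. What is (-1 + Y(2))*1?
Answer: -2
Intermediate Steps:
W = 1 (W = 3 - 1*2 = 3 - 2 = 1)
Y(x) = -5 + x² (Y(x) = -5 + 1*x² = -5 + x²)
(-1 + Y(2))*1 = (-1 + (-5 + 2²))*1 = (-1 + (-5 + 4))*1 = (-1 - 1)*1 = -2*1 = -2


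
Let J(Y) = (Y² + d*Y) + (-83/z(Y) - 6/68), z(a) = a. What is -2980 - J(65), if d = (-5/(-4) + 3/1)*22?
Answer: -14675654/1105 ≈ -13281.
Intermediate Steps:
d = 187/2 (d = (-5*(-¼) + 3*1)*22 = (5/4 + 3)*22 = (17/4)*22 = 187/2 ≈ 93.500)
J(Y) = -3/34 + Y² - 83/Y + 187*Y/2 (J(Y) = (Y² + 187*Y/2) + (-83/Y - 6/68) = (Y² + 187*Y/2) + (-83/Y - 6*1/68) = (Y² + 187*Y/2) + (-83/Y - 3/34) = (Y² + 187*Y/2) + (-3/34 - 83/Y) = -3/34 + Y² - 83/Y + 187*Y/2)
-2980 - J(65) = -2980 - (-3/34 + 65² - 83/65 + (187/2)*65) = -2980 - (-3/34 + 4225 - 83*1/65 + 12155/2) = -2980 - (-3/34 + 4225 - 83/65 + 12155/2) = -2980 - 1*11382754/1105 = -2980 - 11382754/1105 = -14675654/1105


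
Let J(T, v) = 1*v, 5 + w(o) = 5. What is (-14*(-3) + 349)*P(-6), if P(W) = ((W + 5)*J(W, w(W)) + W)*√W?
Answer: -2346*I*√6 ≈ -5746.5*I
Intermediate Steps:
w(o) = 0 (w(o) = -5 + 5 = 0)
J(T, v) = v
P(W) = W^(3/2) (P(W) = ((W + 5)*0 + W)*√W = ((5 + W)*0 + W)*√W = (0 + W)*√W = W*√W = W^(3/2))
(-14*(-3) + 349)*P(-6) = (-14*(-3) + 349)*(-6)^(3/2) = (42 + 349)*(-6*I*√6) = 391*(-6*I*√6) = -2346*I*√6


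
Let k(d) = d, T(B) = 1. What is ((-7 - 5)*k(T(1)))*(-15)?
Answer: 180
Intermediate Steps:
((-7 - 5)*k(T(1)))*(-15) = ((-7 - 5)*1)*(-15) = -12*1*(-15) = -12*(-15) = 180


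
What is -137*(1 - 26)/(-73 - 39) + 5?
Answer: -2865/112 ≈ -25.580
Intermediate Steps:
-137*(1 - 26)/(-73 - 39) + 5 = -(-3425)/(-112) + 5 = -(-3425)*(-1)/112 + 5 = -137*25/112 + 5 = -3425/112 + 5 = -2865/112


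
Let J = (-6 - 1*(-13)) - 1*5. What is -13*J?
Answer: -26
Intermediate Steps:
J = 2 (J = (-6 + 13) - 5 = 7 - 5 = 2)
-13*J = -13*2 = -26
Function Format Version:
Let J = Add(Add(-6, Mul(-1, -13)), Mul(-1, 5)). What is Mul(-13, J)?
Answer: -26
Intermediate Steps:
J = 2 (J = Add(Add(-6, 13), -5) = Add(7, -5) = 2)
Mul(-13, J) = Mul(-13, 2) = -26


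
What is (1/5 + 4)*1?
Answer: 21/5 ≈ 4.2000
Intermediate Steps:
(1/5 + 4)*1 = (21/5)*1 = 21/5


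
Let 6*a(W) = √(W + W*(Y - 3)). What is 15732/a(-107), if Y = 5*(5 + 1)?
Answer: -47196*I*√749/749 ≈ -1724.5*I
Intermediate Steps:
Y = 30 (Y = 5*6 = 30)
a(W) = √7*√W/3 (a(W) = √(W + W*(30 - 3))/6 = √(W + W*27)/6 = √(W + 27*W)/6 = √(28*W)/6 = (2*√7*√W)/6 = √7*√W/3)
15732/a(-107) = 15732/((√7*√(-107)/3)) = 15732/((√7*(I*√107)/3)) = 15732/((I*√749/3)) = 15732*(-3*I*√749/749) = -47196*I*√749/749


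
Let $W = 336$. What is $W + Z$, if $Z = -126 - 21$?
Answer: $189$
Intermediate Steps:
$Z = -147$
$W + Z = 336 - 147 = 189$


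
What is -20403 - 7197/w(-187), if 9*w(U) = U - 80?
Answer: -1794276/89 ≈ -20160.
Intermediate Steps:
w(U) = -80/9 + U/9 (w(U) = (U - 80)/9 = (-80 + U)/9 = -80/9 + U/9)
-20403 - 7197/w(-187) = -20403 - 7197/(-80/9 + (⅑)*(-187)) = -20403 - 7197/(-80/9 - 187/9) = -20403 - 7197/(-89/3) = -20403 - 7197*(-3)/89 = -20403 - 1*(-21591/89) = -20403 + 21591/89 = -1794276/89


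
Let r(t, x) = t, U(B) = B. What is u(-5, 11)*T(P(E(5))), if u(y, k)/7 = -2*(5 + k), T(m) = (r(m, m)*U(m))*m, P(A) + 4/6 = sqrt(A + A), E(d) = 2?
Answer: -14336/27 ≈ -530.96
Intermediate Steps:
P(A) = -2/3 + sqrt(2)*sqrt(A) (P(A) = -2/3 + sqrt(A + A) = -2/3 + sqrt(2*A) = -2/3 + sqrt(2)*sqrt(A))
T(m) = m**3 (T(m) = (m*m)*m = m**2*m = m**3)
u(y, k) = -70 - 14*k (u(y, k) = 7*(-2*(5 + k)) = 7*(-10 - 2*k) = -70 - 14*k)
u(-5, 11)*T(P(E(5))) = (-70 - 14*11)*(-2/3 + sqrt(2)*sqrt(2))**3 = (-70 - 154)*(-2/3 + 2)**3 = -224*(4/3)**3 = -224*64/27 = -14336/27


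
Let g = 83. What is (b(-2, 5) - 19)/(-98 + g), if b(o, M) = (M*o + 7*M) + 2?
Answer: -8/15 ≈ -0.53333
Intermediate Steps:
b(o, M) = 2 + 7*M + M*o (b(o, M) = (7*M + M*o) + 2 = 2 + 7*M + M*o)
(b(-2, 5) - 19)/(-98 + g) = ((2 + 7*5 + 5*(-2)) - 19)/(-98 + 83) = ((2 + 35 - 10) - 19)/(-15) = (27 - 19)*(-1/15) = 8*(-1/15) = -8/15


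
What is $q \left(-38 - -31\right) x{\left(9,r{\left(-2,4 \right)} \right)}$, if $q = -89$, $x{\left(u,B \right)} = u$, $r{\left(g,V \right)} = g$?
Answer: $5607$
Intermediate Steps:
$q \left(-38 - -31\right) x{\left(9,r{\left(-2,4 \right)} \right)} = - 89 \left(-38 - -31\right) 9 = - 89 \left(-38 + 31\right) 9 = \left(-89\right) \left(-7\right) 9 = 623 \cdot 9 = 5607$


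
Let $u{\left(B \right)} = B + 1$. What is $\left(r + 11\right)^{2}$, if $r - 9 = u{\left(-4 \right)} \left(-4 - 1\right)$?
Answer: $1225$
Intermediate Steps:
$u{\left(B \right)} = 1 + B$
$r = 24$ ($r = 9 + \left(1 - 4\right) \left(-4 - 1\right) = 9 - -15 = 9 + 15 = 24$)
$\left(r + 11\right)^{2} = \left(24 + 11\right)^{2} = 35^{2} = 1225$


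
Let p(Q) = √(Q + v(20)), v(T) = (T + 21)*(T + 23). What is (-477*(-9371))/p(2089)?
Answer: 1489989*√107/214 ≈ 72021.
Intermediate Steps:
v(T) = (21 + T)*(23 + T)
p(Q) = √(1763 + Q) (p(Q) = √(Q + (483 + 20² + 44*20)) = √(Q + (483 + 400 + 880)) = √(Q + 1763) = √(1763 + Q))
(-477*(-9371))/p(2089) = (-477*(-9371))/(√(1763 + 2089)) = 4469967/(√3852) = 4469967/((6*√107)) = 4469967*(√107/642) = 1489989*√107/214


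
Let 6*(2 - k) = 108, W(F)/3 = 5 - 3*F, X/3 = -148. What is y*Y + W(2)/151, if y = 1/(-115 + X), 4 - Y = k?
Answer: -4697/84409 ≈ -0.055646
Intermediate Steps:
X = -444 (X = 3*(-148) = -444)
W(F) = 15 - 9*F (W(F) = 3*(5 - 3*F) = 15 - 9*F)
k = -16 (k = 2 - 1/6*108 = 2 - 18 = -16)
Y = 20 (Y = 4 - 1*(-16) = 4 + 16 = 20)
y = -1/559 (y = 1/(-115 - 444) = 1/(-559) = -1/559 ≈ -0.0017889)
y*Y + W(2)/151 = -1/559*20 + (15 - 9*2)/151 = -20/559 + (15 - 18)*(1/151) = -20/559 - 3*1/151 = -20/559 - 3/151 = -4697/84409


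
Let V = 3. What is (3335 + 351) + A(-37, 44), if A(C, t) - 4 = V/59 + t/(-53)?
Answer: 11536193/3127 ≈ 3689.2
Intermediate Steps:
A(C, t) = 239/59 - t/53 (A(C, t) = 4 + (3/59 + t/(-53)) = 4 + (3*(1/59) + t*(-1/53)) = 4 + (3/59 - t/53) = 239/59 - t/53)
(3335 + 351) + A(-37, 44) = (3335 + 351) + (239/59 - 1/53*44) = 3686 + (239/59 - 44/53) = 3686 + 10071/3127 = 11536193/3127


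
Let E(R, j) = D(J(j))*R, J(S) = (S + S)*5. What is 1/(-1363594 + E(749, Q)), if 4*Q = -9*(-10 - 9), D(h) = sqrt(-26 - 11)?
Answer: -1363594/1859409353873 - 749*I*sqrt(37)/1859409353873 ≈ -7.3335e-7 - 2.4502e-9*I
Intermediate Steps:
J(S) = 10*S (J(S) = (2*S)*5 = 10*S)
D(h) = I*sqrt(37) (D(h) = sqrt(-37) = I*sqrt(37))
Q = 171/4 (Q = (-9*(-10 - 9))/4 = (-9*(-19))/4 = (1/4)*171 = 171/4 ≈ 42.750)
E(R, j) = I*R*sqrt(37) (E(R, j) = (I*sqrt(37))*R = I*R*sqrt(37))
1/(-1363594 + E(749, Q)) = 1/(-1363594 + I*749*sqrt(37)) = 1/(-1363594 + 749*I*sqrt(37))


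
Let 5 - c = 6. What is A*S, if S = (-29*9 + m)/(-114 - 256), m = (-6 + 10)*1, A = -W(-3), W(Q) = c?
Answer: 257/370 ≈ 0.69459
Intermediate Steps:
c = -1 (c = 5 - 1*6 = 5 - 6 = -1)
W(Q) = -1
A = 1 (A = -1*(-1) = 1)
m = 4 (m = 4*1 = 4)
S = 257/370 (S = (-29*9 + 4)/(-114 - 256) = (-261 + 4)/(-370) = -257*(-1/370) = 257/370 ≈ 0.69459)
A*S = 1*(257/370) = 257/370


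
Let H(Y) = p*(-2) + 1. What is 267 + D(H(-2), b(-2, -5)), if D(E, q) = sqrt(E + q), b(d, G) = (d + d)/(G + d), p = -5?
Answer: 267 + 9*sqrt(7)/7 ≈ 270.40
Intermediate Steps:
b(d, G) = 2*d/(G + d) (b(d, G) = (2*d)/(G + d) = 2*d/(G + d))
H(Y) = 11 (H(Y) = -5*(-2) + 1 = 10 + 1 = 11)
267 + D(H(-2), b(-2, -5)) = 267 + sqrt(11 + 2*(-2)/(-5 - 2)) = 267 + sqrt(11 + 2*(-2)/(-7)) = 267 + sqrt(11 + 2*(-2)*(-1/7)) = 267 + sqrt(11 + 4/7) = 267 + sqrt(81/7) = 267 + 9*sqrt(7)/7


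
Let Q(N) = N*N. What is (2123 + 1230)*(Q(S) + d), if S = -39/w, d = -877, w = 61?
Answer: -10936801988/3721 ≈ -2.9392e+6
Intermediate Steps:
S = -39/61 ≈ -0.63934
Q(N) = N²
(2123 + 1230)*(Q(S) + d) = (2123 + 1230)*((-39/61)² - 877) = 3353*(1521/3721 - 877) = 3353*(-3261796/3721) = -10936801988/3721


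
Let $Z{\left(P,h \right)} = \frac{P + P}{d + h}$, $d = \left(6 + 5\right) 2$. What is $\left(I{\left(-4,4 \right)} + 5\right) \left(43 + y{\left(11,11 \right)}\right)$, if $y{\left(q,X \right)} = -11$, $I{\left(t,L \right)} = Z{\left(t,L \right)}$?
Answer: $\frac{1952}{13} \approx 150.15$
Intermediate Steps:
$d = 22$ ($d = 11 \cdot 2 = 22$)
$Z{\left(P,h \right)} = \frac{2 P}{22 + h}$ ($Z{\left(P,h \right)} = \frac{P + P}{22 + h} = \frac{2 P}{22 + h}$)
$I{\left(t,L \right)} = \frac{2 t}{22 + L}$
$\left(I{\left(-4,4 \right)} + 5\right) \left(43 + y{\left(11,11 \right)}\right) = \left(2 \left(-4\right) \frac{1}{22 + 4} + 5\right) \left(43 - 11\right) = \left(2 \left(-4\right) \frac{1}{26} + 5\right) 32 = \left(- \frac{4}{13} + 5\right) 32 = \frac{61}{13} \cdot 32 = \frac{1952}{13}$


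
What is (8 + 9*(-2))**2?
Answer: 100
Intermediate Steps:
(8 + 9*(-2))**2 = (8 - 18)**2 = (-10)**2 = 100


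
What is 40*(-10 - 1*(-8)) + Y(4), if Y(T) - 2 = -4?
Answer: -82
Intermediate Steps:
Y(T) = -2 (Y(T) = 2 - 4 = -2)
40*(-10 - 1*(-8)) + Y(4) = 40*(-10 - 1*(-8)) - 2 = 40*(-10 + 8) - 2 = 40*(-2) - 2 = -80 - 2 = -82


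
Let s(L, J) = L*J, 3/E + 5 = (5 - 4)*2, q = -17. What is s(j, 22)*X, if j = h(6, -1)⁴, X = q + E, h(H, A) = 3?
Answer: -32076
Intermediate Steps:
E = -1 (E = 3/(-5 + (5 - 4)*2) = 3/(-5 + 1*2) = 3/(-5 + 2) = 3/(-3) = 3*(-⅓) = -1)
X = -18 (X = -17 - 1 = -18)
j = 81 (j = 3⁴ = 81)
s(L, J) = J*L
s(j, 22)*X = (22*81)*(-18) = 1782*(-18) = -32076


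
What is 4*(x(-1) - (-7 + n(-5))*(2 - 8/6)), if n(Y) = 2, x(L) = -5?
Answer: -20/3 ≈ -6.6667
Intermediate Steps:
4*(x(-1) - (-7 + n(-5))*(2 - 8/6)) = 4*(-5 - (-7 + 2)*(2 - 8/6)) = 4*(-5 - (-5)*(2 - 8*1/6)) = 4*(-5 - (-5)*(2 - 4/3)) = 4*(-5 - (-5)*2/3) = 4*(-5 - 1*(-10/3)) = 4*(-5 + 10/3) = 4*(-5/3) = -20/3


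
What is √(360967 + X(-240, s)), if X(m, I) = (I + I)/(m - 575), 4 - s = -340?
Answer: √239762744855/815 ≈ 600.80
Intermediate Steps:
s = 344 (s = 4 - 1*(-340) = 4 + 340 = 344)
X(m, I) = 2*I/(-575 + m) (X(m, I) = (2*I)/(-575 + m) = 2*I/(-575 + m))
√(360967 + X(-240, s)) = √(360967 + 2*344/(-575 - 240)) = √(360967 + 2*344/(-815)) = √(360967 + 2*344*(-1/815)) = √(360967 - 688/815) = √(294187417/815) = √239762744855/815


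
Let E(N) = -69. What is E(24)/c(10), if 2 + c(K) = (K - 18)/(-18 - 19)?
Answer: 851/22 ≈ 38.682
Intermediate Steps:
c(K) = -56/37 - K/37 (c(K) = -2 + (K - 18)/(-18 - 19) = -2 + (-18 + K)/(-37) = -2 + (-18 + K)*(-1/37) = -2 + (18/37 - K/37) = -56/37 - K/37)
E(24)/c(10) = -69/(-56/37 - 1/37*10) = -69/(-56/37 - 10/37) = -69/(-66/37) = -69*(-37/66) = 851/22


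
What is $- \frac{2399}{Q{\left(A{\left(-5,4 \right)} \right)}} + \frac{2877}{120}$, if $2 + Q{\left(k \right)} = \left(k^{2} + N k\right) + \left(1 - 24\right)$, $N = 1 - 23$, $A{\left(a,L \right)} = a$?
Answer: $\frac{953}{440} \approx 2.1659$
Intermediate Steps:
$N = -22$ ($N = 1 - 23 = -22$)
$Q{\left(k \right)} = -25 + k^{2} - 22 k$ ($Q{\left(k \right)} = -2 + \left(\left(k^{2} - 22 k\right) + \left(1 - 24\right)\right) = -2 - \left(23 - k^{2} + 22 k\right) = -25 + k^{2} - 22 k$)
$- \frac{2399}{Q{\left(A{\left(-5,4 \right)} \right)}} + \frac{2877}{120} = - \frac{2399}{-25 + \left(-5\right)^{2} - -110} + \frac{2877}{120} = - \frac{2399}{-25 + 25 + 110} + 2877 \cdot \frac{1}{120} = - \frac{2399}{110} + \frac{959}{40} = \frac{953}{440}$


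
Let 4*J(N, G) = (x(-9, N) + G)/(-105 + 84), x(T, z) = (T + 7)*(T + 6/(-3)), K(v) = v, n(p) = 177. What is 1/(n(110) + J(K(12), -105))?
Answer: 84/14951 ≈ 0.0056184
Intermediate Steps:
x(T, z) = (-2 + T)*(7 + T) (x(T, z) = (7 + T)*(T + 6*(-1/3)) = (7 + T)*(T - 2) = (7 + T)*(-2 + T) = (-2 + T)*(7 + T))
J(N, G) = -11/42 - G/84 (J(N, G) = (((-14 + (-9)**2 + 5*(-9)) + G)/(-105 + 84))/4 = (((-14 + 81 - 45) + G)/(-21))/4 = ((22 + G)*(-1/21))/4 = (-22/21 - G/21)/4 = -11/42 - G/84)
1/(n(110) + J(K(12), -105)) = 1/(177 + (-11/42 - 1/84*(-105))) = 1/(177 + (-11/42 + 5/4)) = 1/(177 + 83/84) = 1/(14951/84) = 84/14951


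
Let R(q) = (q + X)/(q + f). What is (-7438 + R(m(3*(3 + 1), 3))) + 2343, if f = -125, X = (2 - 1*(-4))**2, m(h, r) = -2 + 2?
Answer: -636911/125 ≈ -5095.3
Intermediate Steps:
m(h, r) = 0
X = 36 (X = (2 + 4)**2 = 6**2 = 36)
R(q) = (36 + q)/(-125 + q) (R(q) = (q + 36)/(q - 125) = (36 + q)/(-125 + q))
(-7438 + R(m(3*(3 + 1), 3))) + 2343 = (-7438 + (36 + 0)/(-125 + 0)) + 2343 = (-7438 + 36/(-125)) + 2343 = (-7438 - 1/125*36) + 2343 = (-7438 - 36/125) + 2343 = -929786/125 + 2343 = -636911/125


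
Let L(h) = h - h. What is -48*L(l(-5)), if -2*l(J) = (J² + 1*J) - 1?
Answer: 0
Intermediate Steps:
l(J) = ½ - J/2 - J²/2 (l(J) = -((J² + 1*J) - 1)/2 = -((J² + J) - 1)/2 = -((J + J²) - 1)/2 = -(-1 + J + J²)/2 = ½ - J/2 - J²/2)
L(h) = 0
-48*L(l(-5)) = -48*0 = 0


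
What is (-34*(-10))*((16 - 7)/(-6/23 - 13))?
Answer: -14076/61 ≈ -230.75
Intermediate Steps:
(-34*(-10))*((16 - 7)/(-6/23 - 13)) = 340*(9/(-6*1/23 - 13)) = 340*(9/(-6/23 - 13)) = 340*(9/(-305/23)) = 340*(9*(-23/305)) = 340*(-207/305) = -14076/61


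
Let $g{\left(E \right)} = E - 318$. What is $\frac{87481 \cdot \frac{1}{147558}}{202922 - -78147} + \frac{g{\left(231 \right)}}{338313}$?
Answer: $- \frac{1192880085707}{4677062142420042} \approx -0.00025505$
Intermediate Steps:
$g{\left(E \right)} = -318 + E$ ($g{\left(E \right)} = E - 318 = -318 + E$)
$\frac{87481 \cdot \frac{1}{147558}}{202922 - -78147} + \frac{g{\left(231 \right)}}{338313} = \frac{87481 \cdot \frac{1}{147558}}{202922 - -78147} + \frac{-318 + 231}{338313} = \frac{87481 \cdot \frac{1}{147558}}{202922 + 78147} - \frac{29}{112771} = \frac{87481}{147558 \cdot 281069} - \frac{29}{112771} = \frac{87481}{147558} \cdot \frac{1}{281069} - \frac{29}{112771} = \frac{87481}{41473979502} - \frac{29}{112771} = - \frac{1192880085707}{4677062142420042}$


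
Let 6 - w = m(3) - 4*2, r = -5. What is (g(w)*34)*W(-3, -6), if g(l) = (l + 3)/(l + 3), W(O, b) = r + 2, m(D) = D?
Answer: -102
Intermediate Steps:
W(O, b) = -3 (W(O, b) = -5 + 2 = -3)
w = 11 (w = 6 - (3 - 4*2) = 6 - (3 - 8) = 6 - 1*(-5) = 6 + 5 = 11)
g(l) = 1 (g(l) = (3 + l)/(3 + l) = 1)
(g(w)*34)*W(-3, -6) = (1*34)*(-3) = 34*(-3) = -102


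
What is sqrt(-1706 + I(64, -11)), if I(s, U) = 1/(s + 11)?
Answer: I*sqrt(383847)/15 ≈ 41.304*I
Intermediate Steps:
I(s, U) = 1/(11 + s)
sqrt(-1706 + I(64, -11)) = sqrt(-1706 + 1/(11 + 64)) = sqrt(-1706 + 1/75) = sqrt(-127949/75) = I*sqrt(383847)/15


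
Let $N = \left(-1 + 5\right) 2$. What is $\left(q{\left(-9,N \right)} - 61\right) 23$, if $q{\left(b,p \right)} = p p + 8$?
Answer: $253$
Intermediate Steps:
$N = 8$ ($N = 4 \cdot 2 = 8$)
$q{\left(b,p \right)} = 8 + p^{2}$ ($q{\left(b,p \right)} = p^{2} + 8 = 8 + p^{2}$)
$\left(q{\left(-9,N \right)} - 61\right) 23 = \left(\left(8 + 8^{2}\right) - 61\right) 23 = \left(\left(8 + 64\right) - 61\right) 23 = \left(72 - 61\right) 23 = 11 \cdot 23 = 253$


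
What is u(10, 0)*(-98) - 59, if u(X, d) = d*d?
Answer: -59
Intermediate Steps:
u(X, d) = d²
u(10, 0)*(-98) - 59 = 0²*(-98) - 59 = 0*(-98) - 59 = 0 - 59 = -59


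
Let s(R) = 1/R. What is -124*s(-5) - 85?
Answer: -301/5 ≈ -60.200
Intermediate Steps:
-124*s(-5) - 85 = -124/(-5) - 85 = -124*(-⅕) - 85 = 124/5 - 85 = -301/5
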